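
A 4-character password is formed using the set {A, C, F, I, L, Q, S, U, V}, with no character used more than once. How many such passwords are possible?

3024

Choose and order 4 of the 9 symbols: the first character has 9 options, the next 8, then 7, 6.
9 × 8 × 7 × 6 = 3024.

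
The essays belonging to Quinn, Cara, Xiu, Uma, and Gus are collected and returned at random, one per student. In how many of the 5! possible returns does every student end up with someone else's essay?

This is the derangement count D_5: permutations of 5 items with no fixed point.
By inclusion–exclusion this is Σ_{j=0}^{5} (−1)^j C(5,j)·(5−j)!.
Computing: 120 − 120 + 60 − 20 + 5 − 1 = 44.

44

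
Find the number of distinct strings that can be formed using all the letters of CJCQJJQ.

Letter multiplicities in CJCQJJQ: C×2, J×3, Q×2.
The number of distinct arrangements is 7!/(3!·2!·2!) = 5040/24 = 210.

210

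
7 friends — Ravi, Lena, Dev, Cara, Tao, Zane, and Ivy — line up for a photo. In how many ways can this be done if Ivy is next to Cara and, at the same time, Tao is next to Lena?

480

Treat {Ivy,Cara} as one block (2 orders) and {Tao,Lena} as another (2 orders).
That leaves 5 units to arrange: 2 × 2 × 5! = 4 × 120 = 480.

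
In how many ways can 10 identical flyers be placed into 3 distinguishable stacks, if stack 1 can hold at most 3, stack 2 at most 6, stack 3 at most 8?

25

Ignoring the caps, the number of non-negative solutions to x_1+…+x_3 = 10 is C(12,2) = 66.
Subtract solutions that violate a single cap (substitute x_i' = x_i − (cap_i+1)): x_1 ≥ 4 gives C(8,2) = 28; x_2 ≥ 7 gives C(5,2) = 10; x_3 ≥ 9 gives C(3,2) = 3. Together 41.
No two caps can be exceeded simultaneously, so the pair terms are all 0.
By inclusion–exclusion the count is 66 − 41 + 0 = 25.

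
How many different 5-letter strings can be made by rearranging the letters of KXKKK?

5

The 5 letters of KXKKK have repeats: K appearing 4 times.
So there are 5! / (4!) = 5 distinguishable arrangements.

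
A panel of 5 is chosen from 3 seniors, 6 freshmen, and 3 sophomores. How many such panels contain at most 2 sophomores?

Split by how many sophomores are chosen (0 through 2).
Sum: C(3,0)·C(9,5) + C(3,1)·C(9,4) + C(3,2)·C(9,3) = 126 + 378 + 252 = 756.

756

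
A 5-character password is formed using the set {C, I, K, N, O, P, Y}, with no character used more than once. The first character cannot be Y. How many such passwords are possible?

The first character has 7−1 = 6 choices (anything except Y).
The remaining 4 characters are filled from the other 6 symbols without repetition: 6 × 5 × 4 × 3 = 360.
Total: 6 × 360 = 2160.

2160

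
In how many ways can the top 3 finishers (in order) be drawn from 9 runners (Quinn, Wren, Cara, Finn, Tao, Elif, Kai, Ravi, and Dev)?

504

There are 9 choices for 1st place, 8 for 2nd, and 7 for 3rd.
That gives 9 × 8 × 7 = 504.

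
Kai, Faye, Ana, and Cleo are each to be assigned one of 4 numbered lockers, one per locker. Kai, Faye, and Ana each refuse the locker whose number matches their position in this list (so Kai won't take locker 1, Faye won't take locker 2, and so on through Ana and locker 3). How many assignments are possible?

Let Aᵢ (for i ∈ {1, 2, 3}) be the placements that put person i in their forbidden locker. Any j of these fix j positions, leaving (4−j)! ways to fill the rest, and there are C(3,j) ways to pick which j.
By inclusion–exclusion, the number of valid placements is Σ_{j=0}^{3} (−1)^j C(3,j)·(4−j)!.
Computing: 24 − 18 + 6 − 1 = 11.

11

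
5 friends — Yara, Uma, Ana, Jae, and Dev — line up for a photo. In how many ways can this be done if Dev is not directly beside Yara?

72

Of the 5! = 120 arrangements, those with Dev and Yara adjacent number 2 × 4! = 48 (treat the pair as a block with 2 internal orders).
So 120 − 48 = 72 arrangements keep them apart.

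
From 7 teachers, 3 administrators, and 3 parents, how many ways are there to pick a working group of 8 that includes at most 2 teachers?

21

Split by how many teachers are chosen (0 through 2).
Sum: C(7,0)·C(6,8) + C(7,1)·C(6,7) + C(7,2)·C(6,6) = 0 + 0 + 21 = 21.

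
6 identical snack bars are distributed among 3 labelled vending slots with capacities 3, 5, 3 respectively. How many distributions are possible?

By stars and bars, unrestricted non-negative solutions to x_1+…+x_3 = 6 number C(6+2,2) = 28.
Subtract solutions that violate a single cap (substitute x_i' = x_i − (cap_i+1)): x_1 ≥ 4 gives C(4,2) = 6; x_2 ≥ 6 gives C(2,2) = 1; x_3 ≥ 4 gives C(4,2) = 6. Together 13.
No two caps can be exceeded simultaneously, so the pair terms are all 0.
By inclusion–exclusion the count is 28 − 13 + 0 = 15.

15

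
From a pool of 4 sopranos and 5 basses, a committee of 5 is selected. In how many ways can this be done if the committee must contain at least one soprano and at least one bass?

Total 5-person selections from all 9: C(9,5) = 126.
Selections missing a whole group: no sopranos → C(5,5) = 1; no basses → C(4,5) = 0.
Both groups omitted at once is impossible, so 126 − 1 = 125.

125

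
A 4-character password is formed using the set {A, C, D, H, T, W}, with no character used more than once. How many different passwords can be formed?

360

This is a permutation of 4 out of 6: P(6,4) = 6!/2!.
That product is 6 × 5 × 4 × 3 = 360.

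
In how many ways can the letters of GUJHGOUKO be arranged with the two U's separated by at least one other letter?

There are 9!/(2!·2!·2!) = 45360 arrangements of GUJHGOUKO in total.
If the two U's are adjacent, glue them into one block, leaving 8 items to arrange: (8)!/(2!·2!) = 10080 ways.
Hence 45360 − 10080 = 35280.

35280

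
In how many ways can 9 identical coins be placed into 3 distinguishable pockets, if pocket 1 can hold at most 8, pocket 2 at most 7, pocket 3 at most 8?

Ignoring the caps, the number of non-negative solutions to x_1+…+x_3 = 9 is C(11,2) = 55.
Subtract solutions that violate a single cap (substitute x_i' = x_i − (cap_i+1)): x_1 ≥ 9 gives C(2,2) = 1; x_2 ≥ 8 gives C(3,2) = 3; x_3 ≥ 9 gives C(2,2) = 1. Together 5.
No two caps can be exceeded simultaneously, so the pair terms are all 0.
By inclusion–exclusion the count is 55 − 5 + 0 = 50.

50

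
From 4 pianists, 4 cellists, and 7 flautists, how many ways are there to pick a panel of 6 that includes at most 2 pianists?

4290

Split by how many pianists are chosen (0 through 2).
Sum: C(4,0)·C(11,6) + C(4,1)·C(11,5) + C(4,2)·C(11,4) = 462 + 1848 + 1980 = 4290.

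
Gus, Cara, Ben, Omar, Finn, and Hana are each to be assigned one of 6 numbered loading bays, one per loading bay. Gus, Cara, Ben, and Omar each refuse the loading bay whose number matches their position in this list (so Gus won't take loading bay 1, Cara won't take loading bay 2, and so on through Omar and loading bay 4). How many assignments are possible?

362

Let Aᵢ (for 1 ≤ i ≤ 4) be the placements that put person i in their forbidden loading bay. Any j of these fix j positions, leaving (6−j)! ways to fill the rest, and there are C(4,j) ways to pick which j.
By inclusion–exclusion, the number of valid placements is Σ_{j=0}^{4} (−1)^j C(4,j)·(6−j)!.
Computing: 720 − 480 + 144 − 24 + 2 = 362.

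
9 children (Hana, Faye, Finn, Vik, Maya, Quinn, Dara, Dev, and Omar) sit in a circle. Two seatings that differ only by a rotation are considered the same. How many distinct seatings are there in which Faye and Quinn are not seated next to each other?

30240

All circular seatings of 9 people number (8)! = 40320.
Seatings with Faye beside Quinn: treat them as a block with 2 internal orders, giving 2 × (7)! = 10080.
Subtracting, 40320 − 10080 = 30240.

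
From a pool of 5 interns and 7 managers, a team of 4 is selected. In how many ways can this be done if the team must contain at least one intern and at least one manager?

455

With no constraint there are C(12,4) = 495 possible selections.
Subtract selections that omit an entire group: no interns → C(7,4) = 35; no managers → C(5,4) = 5.
Both groups omitted at once is impossible, so 495 − 40 = 455.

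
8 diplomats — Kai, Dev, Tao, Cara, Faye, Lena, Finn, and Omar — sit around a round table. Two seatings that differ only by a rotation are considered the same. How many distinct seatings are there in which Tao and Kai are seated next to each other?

1440

Glue Tao and Kai into a block (2 internal orders). Seating 7 units around a circle gives (6)! arrangements.
So 2 × (6)! = 2 × 720 = 1440.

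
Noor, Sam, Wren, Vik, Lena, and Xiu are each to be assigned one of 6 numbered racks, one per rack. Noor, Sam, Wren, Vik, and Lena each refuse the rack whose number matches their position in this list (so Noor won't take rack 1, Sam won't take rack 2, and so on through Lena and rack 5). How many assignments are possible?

309

Let Aᵢ (for 1 ≤ i ≤ 5) be the placements that put person i in their forbidden rack. Any j of these fix j positions, leaving (6−j)! ways to fill the rest, and there are C(5,j) ways to pick which j.
By inclusion–exclusion, the number of valid placements is Σ_{j=0}^{5} (−1)^j C(5,j)·(6−j)!.
Computing: 720 − 600 + 240 − 60 + 10 − 1 = 309.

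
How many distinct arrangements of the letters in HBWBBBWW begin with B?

Fix B in the first position and arrange the remaining 7 letters.
Those 7 letters have B appearing 3 times and W appearing 3 times, giving (7)!/(3!·3!) = 140.

140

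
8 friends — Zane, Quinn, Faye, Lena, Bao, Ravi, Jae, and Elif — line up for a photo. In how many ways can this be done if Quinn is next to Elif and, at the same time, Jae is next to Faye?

2880

Treat {Quinn,Elif} as one block (2 orders) and {Jae,Faye} as another (2 orders).
That leaves 6 units to arrange: 2 × 2 × 6! = 4 × 720 = 2880.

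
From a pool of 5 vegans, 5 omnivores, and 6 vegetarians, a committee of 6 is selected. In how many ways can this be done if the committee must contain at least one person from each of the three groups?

Unrestricted: C(16,6) = 8008 ways to pick any 6 of the 16.
Selections missing a whole group: no vegans → C(11,6) = 462; no omnivores → C(11,6) = 462; no vegetarians → C(10,6) = 210.
Add back selections omitting two groups (i.e. drawn from a single group): C(5,6) + C(5,6) + C(6,6) = 1.
By inclusion–exclusion: 8008 − 1134 + 1 = 6875.

6875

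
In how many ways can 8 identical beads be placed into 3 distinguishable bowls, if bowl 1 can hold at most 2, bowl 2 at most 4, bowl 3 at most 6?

12

By stars and bars, unrestricted non-negative solutions to x_1+…+x_3 = 8 number C(8+2,2) = 45.
Subtract solutions that violate a single cap (substitute x_i' = x_i − (cap_i+1)): x_1 ≥ 3 gives C(7,2) = 21; x_2 ≥ 5 gives C(5,2) = 10; x_3 ≥ 7 gives C(3,2) = 3. Together 34.
Add back pairs where two caps are both exceeded: 1 + 0 + 0 = 1.
By inclusion–exclusion the count is 45 − 34 + 1 = 12.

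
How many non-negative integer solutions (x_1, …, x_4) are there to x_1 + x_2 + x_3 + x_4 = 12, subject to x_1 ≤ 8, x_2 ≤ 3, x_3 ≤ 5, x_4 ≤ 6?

144

Ignoring the caps, the number of non-negative solutions to x_1+…+x_4 = 12 is C(15,3) = 455.
Subtract solutions that violate a single cap (substitute x_i' = x_i − (cap_i+1)): x_1 ≥ 9 gives C(6,3) = 20; x_2 ≥ 4 gives C(11,3) = 165; x_3 ≥ 6 gives C(9,3) = 84; x_4 ≥ 7 gives C(8,3) = 56. Together 325.
Add back pairs where two caps are both exceeded: 0 + 0 + 0 + 10 + 4 + 0 = 14.
By inclusion–exclusion the count is 455 − 325 + 14 = 144.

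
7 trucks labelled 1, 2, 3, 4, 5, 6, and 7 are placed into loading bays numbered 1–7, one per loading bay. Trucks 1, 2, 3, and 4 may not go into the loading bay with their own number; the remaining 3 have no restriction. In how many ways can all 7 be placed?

2790

Let Aᵢ (for 1 ≤ i ≤ 4) be the placements that put truck i in its forbidden loading bay. Any j of these fix j positions, leaving (7−j)! ways to fill the rest, and there are C(4,j) ways to pick which j.
By inclusion–exclusion, the number of valid placements is Σ_{j=0}^{4} (−1)^j C(4,j)·(7−j)!.
Computing: 5040 − 2880 + 720 − 96 + 6 = 2790.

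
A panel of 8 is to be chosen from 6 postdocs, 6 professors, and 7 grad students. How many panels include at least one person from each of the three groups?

Unrestricted: C(19,8) = 75582 ways to pick any 8 of the 19.
Selections missing a whole group: no postdocs → C(13,8) = 1287; no professors → C(13,8) = 1287; no grad students → C(12,8) = 495.
Add back selections omitting two groups (i.e. drawn from a single group): C(6,8) + C(6,8) + C(7,8) = 0.
By inclusion–exclusion: 75582 − 3069 + 0 = 72513.

72513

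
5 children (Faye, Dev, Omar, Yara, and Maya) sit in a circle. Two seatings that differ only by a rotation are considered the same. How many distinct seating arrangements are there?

24

Fix one person's seat to break rotational symmetry; the remaining 4 people can be arranged in (4)! = 24 ways.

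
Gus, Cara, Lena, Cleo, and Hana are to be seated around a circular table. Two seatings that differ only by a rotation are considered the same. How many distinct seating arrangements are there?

Around a circle, 5 distinct people have 5!/5 = (4)! = 24 rotationally distinct seatings.

24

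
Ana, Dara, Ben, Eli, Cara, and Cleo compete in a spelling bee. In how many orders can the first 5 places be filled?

720

This is an ordered selection of 5 from 6: P(6,5).
That gives 6 × 5 × 4 × 3 × 2 = 720.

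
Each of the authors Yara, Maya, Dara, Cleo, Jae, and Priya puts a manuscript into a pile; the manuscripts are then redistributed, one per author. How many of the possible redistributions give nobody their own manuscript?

265

Count assignments avoiding every fixed point. For any j of the 6 authors fixed to their own manuscript, the other 6−j can be arranged in (6−j)! ways.
By inclusion–exclusion this is Σ_{j=0}^{6} (−1)^j C(6,j)·(6−j)!.
Computing: 720 − 720 + 360 − 120 + 30 − 6 + 1 = 265.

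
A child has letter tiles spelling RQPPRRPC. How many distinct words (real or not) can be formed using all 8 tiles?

1120

The 8 letters of RQPPRRPC have repeats: P appearing 3 times and R appearing 3 times.
So there are 8! / (3!·3!) = 1120 distinguishable arrangements.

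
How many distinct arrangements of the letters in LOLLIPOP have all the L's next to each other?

Treat the 3 copies of L as a single block. The multiset to arrange is then {LLL, I, O, O, P, P}, 6 items in all.
That gives (6)!/(2!·2!) = 180 arrangements.

180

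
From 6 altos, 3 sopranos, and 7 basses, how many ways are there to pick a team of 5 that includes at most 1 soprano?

Split by how many sopranos are chosen (0 through 1).
Sum: C(3,0)·C(13,5) + C(3,1)·C(13,4) = 1287 + 2145 = 3432.

3432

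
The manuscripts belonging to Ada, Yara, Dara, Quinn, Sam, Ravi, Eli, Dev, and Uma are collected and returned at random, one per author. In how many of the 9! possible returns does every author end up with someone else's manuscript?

Count assignments avoiding every fixed point. For any j of the 9 authors fixed to their own manuscript, the other 9−j can be arranged in (9−j)! ways.
By inclusion–exclusion this is Σ_{j=0}^{9} (−1)^j C(9,j)·(9−j)!.
Computing: 362880 − 362880 + 181440 − 60480 + 15120 − 3024 + 504 − 72 + 9 − 1 = 133496.

133496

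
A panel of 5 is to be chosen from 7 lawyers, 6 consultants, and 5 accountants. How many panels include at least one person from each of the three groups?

6055

With no constraint there are C(18,5) = 8568 possible selections.
Selections missing a whole group: no lawyers → C(11,5) = 462; no consultants → C(12,5) = 792; no accountants → C(13,5) = 1287.
Add back selections omitting two groups (i.e. drawn from a single group): C(7,5) + C(6,5) + C(5,5) = 28.
By inclusion–exclusion: 8568 − 2541 + 28 = 6055.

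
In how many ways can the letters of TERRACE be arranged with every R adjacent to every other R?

360

Treat the 2 copies of R as a single block. The multiset to arrange is then {RR, A, C, E, E, T}, 6 items in all.
That gives (6)!/(2!) = 360 arrangements.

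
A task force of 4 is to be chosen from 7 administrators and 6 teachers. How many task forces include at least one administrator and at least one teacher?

With no constraint there are C(13,4) = 715 possible selections.
Selections missing a whole group: no administrators → C(6,4) = 15; no teachers → C(7,4) = 35.
Both groups omitted at once is impossible, so 715 − 50 = 665.

665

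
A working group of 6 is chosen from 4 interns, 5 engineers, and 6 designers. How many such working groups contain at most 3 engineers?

4770

Split by how many engineers are chosen (0 through 3).
Sum: C(5,0)·C(10,6) + C(5,1)·C(10,5) + C(5,2)·C(10,4) + C(5,3)·C(10,3) = 210 + 1260 + 2100 + 1200 = 4770.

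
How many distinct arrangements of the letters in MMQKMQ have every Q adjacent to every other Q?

Treat the 2 copies of Q as a single block. The multiset to arrange is then {QQ, K, M, M, M}, 5 items in all.
That gives (5)!/(3!) = 20 arrangements.

20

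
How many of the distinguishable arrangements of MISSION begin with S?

With the first slot taken by S, it remains to arrange the other 6 letters (MISION).
Those 6 letters have I appearing twice, giving (6)!/(2!) = 360.

360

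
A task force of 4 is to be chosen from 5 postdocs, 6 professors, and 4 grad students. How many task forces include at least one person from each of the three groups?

Unrestricted: C(15,4) = 1365 ways to pick any 4 of the 15.
Subtract selections that omit an entire group: no postdocs → C(10,4) = 210; no professors → C(9,4) = 126; no grad students → C(11,4) = 330.
Add back selections omitting two groups (i.e. drawn from a single group): C(5,4) + C(6,4) + C(4,4) = 21.
By inclusion–exclusion: 1365 − 666 + 21 = 720.

720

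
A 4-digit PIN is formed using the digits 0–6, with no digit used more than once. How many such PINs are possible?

840

With no repetition, fill the 4 digits in order: 7 choices, then 6, down to 4.
7 × 6 × 5 × 4 = 840.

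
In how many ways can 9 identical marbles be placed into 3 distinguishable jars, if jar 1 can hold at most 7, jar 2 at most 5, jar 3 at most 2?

15

Ignoring the caps, the number of non-negative solutions to x_1+…+x_3 = 9 is C(11,2) = 55.
Subtract solutions that violate a single cap (substitute x_i' = x_i − (cap_i+1)): x_1 ≥ 8 gives C(3,2) = 3; x_2 ≥ 6 gives C(5,2) = 10; x_3 ≥ 3 gives C(8,2) = 28. Together 41.
Add back pairs where two caps are both exceeded: 0 + 0 + 1 = 1.
By inclusion–exclusion the count is 55 − 41 + 1 = 15.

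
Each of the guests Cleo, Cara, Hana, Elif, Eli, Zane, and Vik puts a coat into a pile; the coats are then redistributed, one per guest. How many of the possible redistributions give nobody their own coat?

1854

Let Aᵢ be the assignments in which guest i gets their own coat. We want the size of the complement of A₁∪…∪A_7.
By inclusion–exclusion this is Σ_{j=0}^{7} (−1)^j C(7,j)·(7−j)!.
Computing: 5040 − 5040 + 2520 − 840 + 210 − 42 + 7 − 1 = 1854.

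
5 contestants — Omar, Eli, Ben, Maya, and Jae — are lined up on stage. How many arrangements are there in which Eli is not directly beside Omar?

72

Of the 5! = 120 arrangements, those with Eli and Omar adjacent number 2 × 4! = 48 (treat the pair as a block with 2 internal orders).
So 120 − 48 = 72 arrangements keep them apart.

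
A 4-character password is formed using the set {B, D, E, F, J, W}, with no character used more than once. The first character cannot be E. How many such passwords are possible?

300

The first character has 6−1 = 5 choices (anything except E).
The remaining 3 characters are filled from the other 5 symbols without repetition: 5 × 4 × 3 = 60.
Total: 5 × 60 = 300.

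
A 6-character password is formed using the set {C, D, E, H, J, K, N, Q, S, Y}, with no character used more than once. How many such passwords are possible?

151200

This is a permutation of 6 out of 10: P(10,6) = 10!/4!.
That product is 10 × 9 × 8 × 7 × 6 × 5 = 151200.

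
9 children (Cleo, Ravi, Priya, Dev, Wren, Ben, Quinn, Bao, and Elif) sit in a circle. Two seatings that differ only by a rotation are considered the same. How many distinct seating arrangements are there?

Fix one person's seat to break rotational symmetry; the remaining 8 people can be arranged in (8)! = 40320 ways.

40320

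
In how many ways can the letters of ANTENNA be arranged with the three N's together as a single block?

60

Treat the 3 copies of N as a single block. The multiset to arrange is then {NNN, A, A, E, T}, 5 items in all.
That gives (5)!/(2!) = 60 arrangements.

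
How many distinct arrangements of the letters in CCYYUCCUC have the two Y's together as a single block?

Treat the 2 copies of Y as a single block. The multiset to arrange is then {YY, C, C, C, C, C, U, U}, 8 items in all.
That gives (8)!/(5!·2!) = 168 arrangements.

168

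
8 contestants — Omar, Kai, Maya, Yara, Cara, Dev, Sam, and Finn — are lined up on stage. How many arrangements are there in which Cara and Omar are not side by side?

Of the 8! = 40320 arrangements, those with Cara and Omar adjacent number 2 × 7! = 10080 (treat the pair as a block with 2 internal orders).
Complementary counting: 40320 − 10080 = 30240.

30240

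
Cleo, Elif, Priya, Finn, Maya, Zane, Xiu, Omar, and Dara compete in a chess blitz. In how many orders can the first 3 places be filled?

504

This is an ordered selection of 3 from 9: P(9,3).
That gives 9 × 8 × 7 = 504.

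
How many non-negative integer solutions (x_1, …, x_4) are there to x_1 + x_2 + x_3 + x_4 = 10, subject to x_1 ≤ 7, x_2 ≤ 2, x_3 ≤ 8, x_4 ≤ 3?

By stars and bars, unrestricted non-negative solutions to x_1+…+x_4 = 10 number C(10+3,3) = 286.
Subtract solutions that violate a single cap (substitute x_i' = x_i − (cap_i+1)): x_1 ≥ 8 gives C(5,3) = 10; x_2 ≥ 3 gives C(10,3) = 120; x_3 ≥ 9 gives C(4,3) = 4; x_4 ≥ 4 gives C(9,3) = 84. Together 218.
Add back pairs where two caps are both exceeded: 0 + 0 + 0 + 0 + 20 + 0 = 20.
By inclusion–exclusion the count is 286 − 218 + 20 = 88.

88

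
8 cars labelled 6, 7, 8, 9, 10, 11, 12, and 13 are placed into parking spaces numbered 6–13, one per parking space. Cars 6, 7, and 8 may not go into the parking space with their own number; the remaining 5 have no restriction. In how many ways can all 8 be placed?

Let Aᵢ (for i ∈ {6, 7, 8}) be the placements that put car i in its forbidden parking space. Any j of these fix j positions, leaving (8−j)! ways to fill the rest, and there are C(3,j) ways to pick which j.
By inclusion–exclusion, the number of valid placements is Σ_{j=0}^{3} (−1)^j C(3,j)·(8−j)!.
Computing: 40320 − 15120 + 2160 − 120 = 27240.

27240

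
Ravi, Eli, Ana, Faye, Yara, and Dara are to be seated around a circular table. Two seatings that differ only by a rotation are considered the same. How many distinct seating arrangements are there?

Around a circle, 6 distinct people have 6!/6 = (5)! = 120 rotationally distinct seatings.

120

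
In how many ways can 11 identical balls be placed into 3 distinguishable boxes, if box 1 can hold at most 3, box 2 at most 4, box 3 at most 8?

Ignoring the caps, the number of non-negative solutions to x_1+…+x_3 = 11 is C(13,2) = 78.
Subtract solutions that violate a single cap (substitute x_i' = x_i − (cap_i+1)): x_1 ≥ 4 gives C(9,2) = 36; x_2 ≥ 5 gives C(8,2) = 28; x_3 ≥ 9 gives C(4,2) = 6. Together 70.
Add back pairs where two caps are both exceeded: 6 + 0 + 0 = 6.
By inclusion–exclusion the count is 78 − 70 + 6 = 14.

14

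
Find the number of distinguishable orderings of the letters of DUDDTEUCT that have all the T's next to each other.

3360

Treat the 2 copies of T as a single block. The multiset to arrange is then {TT, C, D, D, D, E, U, U}, 8 items in all.
That gives (8)!/(3!·2!) = 3360 arrangements.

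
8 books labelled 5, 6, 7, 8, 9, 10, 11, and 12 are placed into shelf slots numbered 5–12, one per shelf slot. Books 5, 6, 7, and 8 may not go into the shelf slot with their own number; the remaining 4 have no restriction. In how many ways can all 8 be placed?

Let Aᵢ (for 5 ≤ i ≤ 8) be the placements that put book i in its forbidden shelf slot. Any j of these fix j positions, leaving (8−j)! ways to fill the rest, and there are C(4,j) ways to pick which j.
By inclusion–exclusion, the number of valid placements is Σ_{j=0}^{4} (−1)^j C(4,j)·(8−j)!.
Computing: 40320 − 20160 + 4320 − 480 + 24 = 24024.

24024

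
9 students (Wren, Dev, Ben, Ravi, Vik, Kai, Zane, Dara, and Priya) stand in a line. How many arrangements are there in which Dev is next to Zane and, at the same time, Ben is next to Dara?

Treat {Dev,Zane} as one block (2 orders) and {Ben,Dara} as another (2 orders).
That leaves 7 units to arrange: 2 × 2 × 7! = 4 × 5040 = 20160.

20160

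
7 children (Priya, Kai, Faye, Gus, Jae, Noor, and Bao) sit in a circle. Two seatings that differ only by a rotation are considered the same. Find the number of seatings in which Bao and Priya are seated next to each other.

240

Treat {Bao, Priya} as one unit (2 internal orders) and seat the resulting 6 units around the table: (5)! circular arrangements.
So 2 × (5)! = 2 × 120 = 240.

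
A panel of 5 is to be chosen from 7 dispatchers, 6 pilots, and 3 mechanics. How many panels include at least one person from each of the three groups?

Unrestricted: C(16,5) = 4368 ways to pick any 5 of the 16.
Subtract selections that omit an entire group: no dispatchers → C(9,5) = 126; no pilots → C(10,5) = 252; no mechanics → C(13,5) = 1287.
Add back selections omitting two groups (i.e. drawn from a single group): C(7,5) + C(6,5) + C(3,5) = 27.
By inclusion–exclusion: 4368 − 1665 + 27 = 2730.

2730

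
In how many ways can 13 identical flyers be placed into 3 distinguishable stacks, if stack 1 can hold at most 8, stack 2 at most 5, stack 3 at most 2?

6

Ignoring the caps, the number of non-negative solutions to x_1+…+x_3 = 13 is C(15,2) = 105.
Subtract solutions that violate a single cap (substitute x_i' = x_i − (cap_i+1)): x_1 ≥ 9 gives C(6,2) = 15; x_2 ≥ 6 gives C(9,2) = 36; x_3 ≥ 3 gives C(12,2) = 66. Together 117.
Add back pairs where two caps are both exceeded: 0 + 3 + 15 = 18.
By inclusion–exclusion the count is 105 − 117 + 18 = 6.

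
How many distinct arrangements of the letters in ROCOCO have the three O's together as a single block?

12

Treat the 3 copies of O as a single block. The multiset to arrange is then {OOO, C, C, R}, 4 items in all.
That gives (4)!/(2!) = 12 arrangements.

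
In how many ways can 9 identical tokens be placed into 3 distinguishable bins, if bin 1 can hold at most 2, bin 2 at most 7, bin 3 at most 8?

Without the upper bounds there are C(11,2) = 55 ways to split 9 among 3 bins.
Subtract solutions that violate a single cap (substitute x_i' = x_i − (cap_i+1)): x_1 ≥ 3 gives C(8,2) = 28; x_2 ≥ 8 gives C(3,2) = 3; x_3 ≥ 9 gives C(2,2) = 1. Together 32.
No two caps can be exceeded simultaneously, so the pair terms are all 0.
By inclusion–exclusion the count is 55 − 32 + 0 = 23.

23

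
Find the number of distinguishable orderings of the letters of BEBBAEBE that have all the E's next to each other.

Treat the 3 copies of E as a single block. The multiset to arrange is then {EEE, A, B, B, B, B}, 6 items in all.
That gives (6)!/(4!) = 30 arrangements.

30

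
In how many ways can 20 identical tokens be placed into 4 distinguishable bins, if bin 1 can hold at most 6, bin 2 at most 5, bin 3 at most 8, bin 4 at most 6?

56

By stars and bars, unrestricted non-negative solutions to x_1+…+x_4 = 20 number C(20+3,3) = 1771.
Subtract solutions that violate a single cap (substitute x_i' = x_i − (cap_i+1)): x_1 ≥ 7 gives C(16,3) = 560; x_2 ≥ 6 gives C(17,3) = 680; x_3 ≥ 9 gives C(14,3) = 364; x_4 ≥ 7 gives C(16,3) = 560. Together 2164.
Add back pairs where two caps are both exceeded: 120 + 35 + 84 + 56 + 120 + 35 = 450.
Subtract triples: 0 + 1 + 0 + 0 = 1.
By inclusion–exclusion the count is 1771 − 2164 + 450 − 1 = 56.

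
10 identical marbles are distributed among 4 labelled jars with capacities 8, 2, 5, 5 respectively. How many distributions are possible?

100

By stars and bars, unrestricted non-negative solutions to x_1+…+x_4 = 10 number C(10+3,3) = 286.
Subtract solutions that violate a single cap (substitute x_i' = x_i − (cap_i+1)): x_1 ≥ 9 gives C(4,3) = 4; x_2 ≥ 3 gives C(10,3) = 120; x_3 ≥ 6 gives C(7,3) = 35; x_4 ≥ 6 gives C(7,3) = 35. Together 194.
Add back pairs where two caps are both exceeded: 0 + 0 + 0 + 4 + 4 + 0 = 8.
By inclusion–exclusion the count is 286 − 194 + 8 = 100.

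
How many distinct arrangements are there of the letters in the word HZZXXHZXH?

1680

HZZXXHZXH has 9 letters with H appearing 3 times, X appearing 3 times, and Z appearing 3 times.
Dividing 9! = 362880 by 3!·3!·3! = 216 for the repeated letters gives 1680.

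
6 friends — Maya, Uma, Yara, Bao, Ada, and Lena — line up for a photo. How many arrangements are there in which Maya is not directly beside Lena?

Of the 6! = 720 arrangements, those with Maya and Lena adjacent number 2 × 5! = 240 (treat the pair as a block with 2 internal orders).
Complementary counting: 720 − 240 = 480.

480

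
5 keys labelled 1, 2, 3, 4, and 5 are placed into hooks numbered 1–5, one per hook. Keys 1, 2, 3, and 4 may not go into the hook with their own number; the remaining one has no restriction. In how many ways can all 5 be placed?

53

Let Aᵢ (for 1 ≤ i ≤ 4) be the placements that put key i in its forbidden hook. Any j of these fix j positions, leaving (5−j)! ways to fill the rest, and there are C(4,j) ways to pick which j.
By inclusion–exclusion, the number of valid placements is Σ_{j=0}^{4} (−1)^j C(4,j)·(5−j)!.
Computing: 120 − 96 + 36 − 8 + 1 = 53.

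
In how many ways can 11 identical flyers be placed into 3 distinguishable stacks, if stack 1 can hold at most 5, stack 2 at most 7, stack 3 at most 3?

By stars and bars, unrestricted non-negative solutions to x_1+…+x_3 = 11 number C(11+2,2) = 78.
Subtract solutions that violate a single cap (substitute x_i' = x_i − (cap_i+1)): x_1 ≥ 6 gives C(7,2) = 21; x_2 ≥ 8 gives C(5,2) = 10; x_3 ≥ 4 gives C(9,2) = 36. Together 67.
Add back pairs where two caps are both exceeded: 0 + 3 + 0 = 3.
By inclusion–exclusion the count is 78 − 67 + 3 = 14.

14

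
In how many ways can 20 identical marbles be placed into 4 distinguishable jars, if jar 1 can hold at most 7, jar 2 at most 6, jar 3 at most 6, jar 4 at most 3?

10

Ignoring the caps, the number of non-negative solutions to x_1+…+x_4 = 20 is C(23,3) = 1771.
Subtract solutions that violate a single cap (substitute x_i' = x_i − (cap_i+1)): x_1 ≥ 8 gives C(15,3) = 455; x_2 ≥ 7 gives C(16,3) = 560; x_3 ≥ 7 gives C(16,3) = 560; x_4 ≥ 4 gives C(19,3) = 969. Together 2544.
Add back pairs where two caps are both exceeded: 56 + 56 + 165 + 84 + 220 + 220 = 801.
Subtract triples: 0 + 4 + 4 + 10 = 18.
By inclusion–exclusion the count is 1771 − 2544 + 801 − 18 = 10.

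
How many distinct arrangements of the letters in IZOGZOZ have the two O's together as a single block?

120

Treat the 2 copies of O as a single block. The multiset to arrange is then {OO, G, I, Z, Z, Z}, 6 items in all.
That gives (6)!/(3!) = 120 arrangements.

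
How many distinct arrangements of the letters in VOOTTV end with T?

30

With the last slot taken by T, it remains to arrange the other 5 letters (VOOTV).
Those 5 letters have O appearing twice and V appearing twice, giving (5)!/(2!·2!) = 30.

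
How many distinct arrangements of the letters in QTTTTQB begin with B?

Fix B in the first position and arrange the remaining 6 letters.
Those 6 letters have Q appearing twice and T appearing 4 times, giving (6)!/(4!·2!) = 15.

15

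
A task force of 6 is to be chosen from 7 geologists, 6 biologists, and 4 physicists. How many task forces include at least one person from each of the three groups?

With no constraint there are C(17,6) = 12376 possible selections.
Subtract selections that omit an entire group: no geologists → C(10,6) = 210; no biologists → C(11,6) = 462; no physicists → C(13,6) = 1716.
Add back selections omitting two groups (i.e. drawn from a single group): C(7,6) + C(6,6) + C(4,6) = 8.
By inclusion–exclusion: 12376 − 2388 + 8 = 9996.

9996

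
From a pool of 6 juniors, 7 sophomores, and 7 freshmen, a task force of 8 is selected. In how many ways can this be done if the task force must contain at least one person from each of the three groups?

Unrestricted: C(20,8) = 125970 ways to pick any 8 of the 20.
Subtract selections that omit an entire group: no juniors → C(14,8) = 3003; no sophomores → C(13,8) = 1287; no freshmen → C(13,8) = 1287.
Add back selections omitting two groups (i.e. drawn from a single group): C(6,8) + C(7,8) + C(7,8) = 0.
By inclusion–exclusion: 125970 − 5577 + 0 = 120393.

120393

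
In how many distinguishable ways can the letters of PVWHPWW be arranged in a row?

420

Letter multiplicities in PVWHPWW: H×1, P×2, V×1, W×3.
Dividing 7! = 5040 by 3!·2! = 12 for the repeated letters gives 420.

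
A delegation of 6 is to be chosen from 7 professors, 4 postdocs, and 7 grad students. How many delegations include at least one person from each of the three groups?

With no constraint there are C(18,6) = 18564 possible selections.
Subtract selections that omit an entire group: no professors → C(11,6) = 462; no postdocs → C(14,6) = 3003; no grad students → C(11,6) = 462.
Add back selections omitting two groups (i.e. drawn from a single group): C(7,6) + C(4,6) + C(7,6) = 14.
By inclusion–exclusion: 18564 − 3927 + 14 = 14651.

14651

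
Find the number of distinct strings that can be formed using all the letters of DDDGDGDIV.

1512

DDDGDGDIV has 9 letters with D appearing 5 times and G appearing twice.
Dividing 9! = 362880 by 5!·2! = 240 for the repeated letters gives 1512.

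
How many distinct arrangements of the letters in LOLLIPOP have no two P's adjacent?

1260

Total arrangements of LOLLIPOP: 8!/(3!·2!·2!) = 1680.
Arrangements with the P's together: treat PP as one letter, giving (7)!/(3!·2!) = 420.
Hence 1680 − 420 = 1260.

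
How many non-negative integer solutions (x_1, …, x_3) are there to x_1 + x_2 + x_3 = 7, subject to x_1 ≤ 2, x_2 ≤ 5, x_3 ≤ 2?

Ignoring the caps, the number of non-negative solutions to x_1+…+x_3 = 7 is C(9,2) = 36.
Subtract solutions that violate a single cap (substitute x_i' = x_i − (cap_i+1)): x_1 ≥ 3 gives C(6,2) = 15; x_2 ≥ 6 gives C(3,2) = 3; x_3 ≥ 3 gives C(6,2) = 15. Together 33.
Add back pairs where two caps are both exceeded: 0 + 3 + 0 = 3.
By inclusion–exclusion the count is 36 − 33 + 3 = 6.

6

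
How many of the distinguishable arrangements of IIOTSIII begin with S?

With the first slot taken by S, it remains to arrange the other 7 letters (IIOTIII).
Those 7 letters have I appearing 5 times, giving (7)!/(5!) = 42.

42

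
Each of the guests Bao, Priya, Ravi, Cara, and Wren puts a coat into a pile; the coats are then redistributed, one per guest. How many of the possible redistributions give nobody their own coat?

44

This is the derangement count D_5: permutations of 5 items with no fixed point.
By inclusion–exclusion this is Σ_{j=0}^{5} (−1)^j C(5,j)·(5−j)!.
Computing: 120 − 120 + 60 − 20 + 5 − 1 = 44.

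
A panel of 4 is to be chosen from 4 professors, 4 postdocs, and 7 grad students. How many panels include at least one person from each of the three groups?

672

With no constraint there are C(15,4) = 1365 possible selections.
Subtract selections that omit an entire group: no professors → C(11,4) = 330; no postdocs → C(11,4) = 330; no grad students → C(8,4) = 70.
Add back selections omitting two groups (i.e. drawn from a single group): C(4,4) + C(4,4) + C(7,4) = 37.
By inclusion–exclusion: 1365 − 730 + 37 = 672.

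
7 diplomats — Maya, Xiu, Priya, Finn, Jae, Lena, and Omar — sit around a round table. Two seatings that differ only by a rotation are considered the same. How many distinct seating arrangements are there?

720

Fix one person's seat to break rotational symmetry; the remaining 6 people can be arranged in (6)! = 720 ways.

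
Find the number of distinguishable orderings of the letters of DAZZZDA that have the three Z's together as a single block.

Treat the 3 copies of Z as a single block. The multiset to arrange is then {ZZZ, A, A, D, D}, 5 items in all.
That gives (5)!/(2!·2!) = 30 arrangements.

30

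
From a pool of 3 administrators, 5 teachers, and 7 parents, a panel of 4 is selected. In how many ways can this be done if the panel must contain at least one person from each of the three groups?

With no constraint there are C(15,4) = 1365 possible selections.
Selections missing a whole group: no administrators → C(12,4) = 495; no teachers → C(10,4) = 210; no parents → C(8,4) = 70.
Add back selections omitting two groups (i.e. drawn from a single group): C(3,4) + C(5,4) + C(7,4) = 40.
By inclusion–exclusion: 1365 − 775 + 40 = 630.

630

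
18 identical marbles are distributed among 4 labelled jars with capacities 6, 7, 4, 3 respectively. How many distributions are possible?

By stars and bars, unrestricted non-negative solutions to x_1+…+x_4 = 18 number C(18+3,3) = 1330.
Subtract solutions that violate a single cap (substitute x_i' = x_i − (cap_i+1)): x_1 ≥ 7 gives C(14,3) = 364; x_2 ≥ 8 gives C(13,3) = 286; x_3 ≥ 5 gives C(16,3) = 560; x_4 ≥ 4 gives C(17,3) = 680. Together 1890.
Add back pairs where two caps are both exceeded: 20 + 84 + 120 + 56 + 84 + 220 = 584.
Subtract triples: 0 + 0 + 10 + 4 = 14.
By inclusion–exclusion the count is 1330 − 1890 + 584 − 14 = 10.

10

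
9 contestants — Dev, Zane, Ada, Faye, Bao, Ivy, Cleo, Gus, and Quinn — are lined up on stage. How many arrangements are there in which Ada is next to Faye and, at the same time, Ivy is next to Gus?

Treat {Ada,Faye} as one block (2 orders) and {Ivy,Gus} as another (2 orders).
That leaves 7 units to arrange: 2 × 2 × 7! = 4 × 5040 = 20160.

20160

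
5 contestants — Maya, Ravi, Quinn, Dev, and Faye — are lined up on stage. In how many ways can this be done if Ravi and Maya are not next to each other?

72

Of the 5! = 120 arrangements, those with Ravi and Maya adjacent number 2 × 4! = 48 (treat the pair as a block with 2 internal orders).
So 120 − 48 = 72 arrangements keep them apart.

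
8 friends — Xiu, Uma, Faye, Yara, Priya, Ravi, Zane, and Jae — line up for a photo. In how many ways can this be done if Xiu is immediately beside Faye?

10080

Place the 6 others and the Xiu-Faye pair as 7 objects in a line; the pair has 2 internal arrangements.
That gives 2 × 7! = 2 × 5040 = 10080.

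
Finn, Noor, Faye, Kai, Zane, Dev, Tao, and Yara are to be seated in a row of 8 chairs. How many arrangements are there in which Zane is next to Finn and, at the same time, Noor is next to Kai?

Treat {Zane,Finn} as one block (2 orders) and {Noor,Kai} as another (2 orders).
That leaves 6 units to arrange: 2 × 2 × 6! = 4 × 720 = 2880.

2880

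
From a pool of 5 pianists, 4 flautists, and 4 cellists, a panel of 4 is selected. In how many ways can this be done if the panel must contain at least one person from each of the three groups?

Total 4-person selections from all 13: C(13,4) = 715.
Subtract selections that omit an entire group: no pianists → C(8,4) = 70; no flautists → C(9,4) = 126; no cellists → C(9,4) = 126.
Add back selections omitting two groups (i.e. drawn from a single group): C(5,4) + C(4,4) + C(4,4) = 7.
By inclusion–exclusion: 715 − 322 + 7 = 400.

400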